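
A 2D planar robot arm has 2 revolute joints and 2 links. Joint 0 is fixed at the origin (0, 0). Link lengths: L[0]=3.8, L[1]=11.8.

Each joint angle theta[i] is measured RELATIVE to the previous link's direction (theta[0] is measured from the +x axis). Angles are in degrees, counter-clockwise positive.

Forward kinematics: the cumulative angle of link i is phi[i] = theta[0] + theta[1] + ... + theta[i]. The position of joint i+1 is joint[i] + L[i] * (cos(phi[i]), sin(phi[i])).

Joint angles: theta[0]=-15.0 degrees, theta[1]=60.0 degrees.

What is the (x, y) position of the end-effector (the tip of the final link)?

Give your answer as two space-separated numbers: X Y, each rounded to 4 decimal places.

joint[0] = (0.0000, 0.0000)  (base)
link 0: phi[0] = -15 = -15 deg
  cos(-15 deg) = 0.9659, sin(-15 deg) = -0.2588
  joint[1] = (0.0000, 0.0000) + 3.8 * (0.9659, -0.2588) = (0.0000 + 3.6705, 0.0000 + -0.9835) = (3.6705, -0.9835)
link 1: phi[1] = -15 + 60 = 45 deg
  cos(45 deg) = 0.7071, sin(45 deg) = 0.7071
  joint[2] = (3.6705, -0.9835) + 11.8 * (0.7071, 0.7071) = (3.6705 + 8.3439, -0.9835 + 8.3439) = (12.0144, 7.3603)
End effector: (12.0144, 7.3603)

Answer: 12.0144 7.3603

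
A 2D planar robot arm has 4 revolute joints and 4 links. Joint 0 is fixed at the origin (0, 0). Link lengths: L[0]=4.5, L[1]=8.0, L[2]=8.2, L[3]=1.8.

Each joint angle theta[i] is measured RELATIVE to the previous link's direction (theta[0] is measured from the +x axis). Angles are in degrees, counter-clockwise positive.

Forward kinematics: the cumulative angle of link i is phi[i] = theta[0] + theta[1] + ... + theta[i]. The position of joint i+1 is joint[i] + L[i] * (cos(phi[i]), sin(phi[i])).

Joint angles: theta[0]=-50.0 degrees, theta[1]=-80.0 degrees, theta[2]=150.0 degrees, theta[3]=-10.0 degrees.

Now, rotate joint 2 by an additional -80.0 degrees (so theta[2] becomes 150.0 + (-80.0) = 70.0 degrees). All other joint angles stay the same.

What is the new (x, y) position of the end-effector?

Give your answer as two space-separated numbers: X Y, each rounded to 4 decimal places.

Answer: 2.4659 -18.3684

Derivation:
joint[0] = (0.0000, 0.0000)  (base)
link 0: phi[0] = -50 = -50 deg
  cos(-50 deg) = 0.6428, sin(-50 deg) = -0.7660
  joint[1] = (0.0000, 0.0000) + 4.5 * (0.6428, -0.7660) = (0.0000 + 2.8925, 0.0000 + -3.4472) = (2.8925, -3.4472)
link 1: phi[1] = -50 + -80 = -130 deg
  cos(-130 deg) = -0.6428, sin(-130 deg) = -0.7660
  joint[2] = (2.8925, -3.4472) + 8 * (-0.6428, -0.7660) = (2.8925 + -5.1423, -3.4472 + -6.1284) = (-2.2498, -9.5756)
link 2: phi[2] = -50 + -80 + 70 = -60 deg
  cos(-60 deg) = 0.5000, sin(-60 deg) = -0.8660
  joint[3] = (-2.2498, -9.5756) + 8.2 * (0.5000, -0.8660) = (-2.2498 + 4.1000, -9.5756 + -7.1014) = (1.8502, -16.6770)
link 3: phi[3] = -50 + -80 + 70 + -10 = -70 deg
  cos(-70 deg) = 0.3420, sin(-70 deg) = -0.9397
  joint[4] = (1.8502, -16.6770) + 1.8 * (0.3420, -0.9397) = (1.8502 + 0.6156, -16.6770 + -1.6914) = (2.4659, -18.3684)
End effector: (2.4659, -18.3684)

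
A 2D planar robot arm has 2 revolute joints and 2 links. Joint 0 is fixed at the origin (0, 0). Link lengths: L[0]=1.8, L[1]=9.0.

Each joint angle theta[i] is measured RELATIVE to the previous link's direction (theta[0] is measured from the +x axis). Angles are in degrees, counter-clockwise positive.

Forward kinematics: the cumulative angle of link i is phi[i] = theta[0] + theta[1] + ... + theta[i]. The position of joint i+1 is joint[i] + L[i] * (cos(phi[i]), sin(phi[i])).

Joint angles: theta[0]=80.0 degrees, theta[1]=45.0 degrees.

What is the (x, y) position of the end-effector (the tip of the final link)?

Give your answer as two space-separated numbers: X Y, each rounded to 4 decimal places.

Answer: -4.8496 9.1450

Derivation:
joint[0] = (0.0000, 0.0000)  (base)
link 0: phi[0] = 80 = 80 deg
  cos(80 deg) = 0.1736, sin(80 deg) = 0.9848
  joint[1] = (0.0000, 0.0000) + 1.8 * (0.1736, 0.9848) = (0.0000 + 0.3126, 0.0000 + 1.7727) = (0.3126, 1.7727)
link 1: phi[1] = 80 + 45 = 125 deg
  cos(125 deg) = -0.5736, sin(125 deg) = 0.8192
  joint[2] = (0.3126, 1.7727) + 9 * (-0.5736, 0.8192) = (0.3126 + -5.1622, 1.7727 + 7.3724) = (-4.8496, 9.1450)
End effector: (-4.8496, 9.1450)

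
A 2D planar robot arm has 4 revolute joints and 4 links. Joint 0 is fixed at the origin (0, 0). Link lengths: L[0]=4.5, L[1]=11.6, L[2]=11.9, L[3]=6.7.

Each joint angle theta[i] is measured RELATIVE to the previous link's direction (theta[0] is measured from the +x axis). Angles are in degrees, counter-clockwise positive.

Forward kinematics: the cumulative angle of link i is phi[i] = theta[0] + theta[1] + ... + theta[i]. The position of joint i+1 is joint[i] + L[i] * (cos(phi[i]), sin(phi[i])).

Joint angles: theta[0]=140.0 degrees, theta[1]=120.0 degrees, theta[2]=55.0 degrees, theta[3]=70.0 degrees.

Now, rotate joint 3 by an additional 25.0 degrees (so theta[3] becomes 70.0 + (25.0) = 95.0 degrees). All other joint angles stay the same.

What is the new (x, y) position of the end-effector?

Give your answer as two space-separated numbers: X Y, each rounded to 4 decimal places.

joint[0] = (0.0000, 0.0000)  (base)
link 0: phi[0] = 140 = 140 deg
  cos(140 deg) = -0.7660, sin(140 deg) = 0.6428
  joint[1] = (0.0000, 0.0000) + 4.5 * (-0.7660, 0.6428) = (0.0000 + -3.4472, 0.0000 + 2.8925) = (-3.4472, 2.8925)
link 1: phi[1] = 140 + 120 = 260 deg
  cos(260 deg) = -0.1736, sin(260 deg) = -0.9848
  joint[2] = (-3.4472, 2.8925) + 11.6 * (-0.1736, -0.9848) = (-3.4472 + -2.0143, 2.8925 + -11.4238) = (-5.4615, -8.5312)
link 2: phi[2] = 140 + 120 + 55 = 315 deg
  cos(315 deg) = 0.7071, sin(315 deg) = -0.7071
  joint[3] = (-5.4615, -8.5312) + 11.9 * (0.7071, -0.7071) = (-5.4615 + 8.4146, -8.5312 + -8.4146) = (2.9531, -16.9458)
link 3: phi[3] = 140 + 120 + 55 + 95 = 410 deg
  cos(410 deg) = 0.6428, sin(410 deg) = 0.7660
  joint[4] = (2.9531, -16.9458) + 6.7 * (0.6428, 0.7660) = (2.9531 + 4.3067, -16.9458 + 5.1325) = (7.2597, -11.8133)
End effector: (7.2597, -11.8133)

Answer: 7.2597 -11.8133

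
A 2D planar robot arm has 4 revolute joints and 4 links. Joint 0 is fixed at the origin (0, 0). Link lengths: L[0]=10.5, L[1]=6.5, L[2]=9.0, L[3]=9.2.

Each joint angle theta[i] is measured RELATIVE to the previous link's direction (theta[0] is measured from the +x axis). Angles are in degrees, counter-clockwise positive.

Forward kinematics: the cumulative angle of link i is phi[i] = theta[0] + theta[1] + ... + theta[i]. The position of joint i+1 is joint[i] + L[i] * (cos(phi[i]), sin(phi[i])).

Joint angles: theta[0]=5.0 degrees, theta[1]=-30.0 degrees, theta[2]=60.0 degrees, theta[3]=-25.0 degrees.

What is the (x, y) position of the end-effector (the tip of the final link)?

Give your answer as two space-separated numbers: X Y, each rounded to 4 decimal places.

joint[0] = (0.0000, 0.0000)  (base)
link 0: phi[0] = 5 = 5 deg
  cos(5 deg) = 0.9962, sin(5 deg) = 0.0872
  joint[1] = (0.0000, 0.0000) + 10.5 * (0.9962, 0.0872) = (0.0000 + 10.4600, 0.0000 + 0.9151) = (10.4600, 0.9151)
link 1: phi[1] = 5 + -30 = -25 deg
  cos(-25 deg) = 0.9063, sin(-25 deg) = -0.4226
  joint[2] = (10.4600, 0.9151) + 6.5 * (0.9063, -0.4226) = (10.4600 + 5.8910, 0.9151 + -2.7470) = (16.3510, -1.8319)
link 2: phi[2] = 5 + -30 + 60 = 35 deg
  cos(35 deg) = 0.8192, sin(35 deg) = 0.5736
  joint[3] = (16.3510, -1.8319) + 9 * (0.8192, 0.5736) = (16.3510 + 7.3724, -1.8319 + 5.1622) = (23.7234, 3.3303)
link 3: phi[3] = 5 + -30 + 60 + -25 = 10 deg
  cos(10 deg) = 0.9848, sin(10 deg) = 0.1736
  joint[4] = (23.7234, 3.3303) + 9.2 * (0.9848, 0.1736) = (23.7234 + 9.0602, 3.3303 + 1.5976) = (32.7836, 4.9279)
End effector: (32.7836, 4.9279)

Answer: 32.7836 4.9279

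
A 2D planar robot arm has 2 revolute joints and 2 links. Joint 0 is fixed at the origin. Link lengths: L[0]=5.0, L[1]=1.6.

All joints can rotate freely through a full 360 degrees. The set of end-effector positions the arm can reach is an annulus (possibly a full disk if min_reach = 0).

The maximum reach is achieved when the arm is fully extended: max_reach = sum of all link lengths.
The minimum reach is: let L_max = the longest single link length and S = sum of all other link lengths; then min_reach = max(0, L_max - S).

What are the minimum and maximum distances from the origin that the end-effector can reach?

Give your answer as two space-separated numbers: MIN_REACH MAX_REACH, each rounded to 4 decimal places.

Answer: 3.4000 6.6000

Derivation:
Link lengths: [5.0, 1.6]
max_reach = 5 + 1.6 = 6.6
L_max = max([5.0, 1.6]) = 5
S (sum of others) = 6.6 - 5 = 1.6
min_reach = max(0, 5 - 1.6) = max(0, 3.4) = 3.4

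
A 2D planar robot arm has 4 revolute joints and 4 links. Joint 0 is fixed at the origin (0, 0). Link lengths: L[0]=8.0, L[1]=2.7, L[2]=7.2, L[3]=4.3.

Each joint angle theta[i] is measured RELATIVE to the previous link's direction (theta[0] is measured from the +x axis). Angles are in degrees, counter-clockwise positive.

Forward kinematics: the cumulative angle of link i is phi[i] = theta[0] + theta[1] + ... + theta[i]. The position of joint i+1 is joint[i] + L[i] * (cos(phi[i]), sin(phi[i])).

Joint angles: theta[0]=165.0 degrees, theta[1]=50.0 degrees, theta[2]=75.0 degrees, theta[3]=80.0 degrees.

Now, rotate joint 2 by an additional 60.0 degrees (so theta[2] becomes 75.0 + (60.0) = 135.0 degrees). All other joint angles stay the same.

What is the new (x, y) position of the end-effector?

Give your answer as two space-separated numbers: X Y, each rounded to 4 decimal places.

Answer: -1.3778 3.3123

Derivation:
joint[0] = (0.0000, 0.0000)  (base)
link 0: phi[0] = 165 = 165 deg
  cos(165 deg) = -0.9659, sin(165 deg) = 0.2588
  joint[1] = (0.0000, 0.0000) + 8 * (-0.9659, 0.2588) = (0.0000 + -7.7274, 0.0000 + 2.0706) = (-7.7274, 2.0706)
link 1: phi[1] = 165 + 50 = 215 deg
  cos(215 deg) = -0.8192, sin(215 deg) = -0.5736
  joint[2] = (-7.7274, 2.0706) + 2.7 * (-0.8192, -0.5736) = (-7.7274 + -2.2117, 2.0706 + -1.5487) = (-9.9391, 0.5219)
link 2: phi[2] = 165 + 50 + 135 = 350 deg
  cos(350 deg) = 0.9848, sin(350 deg) = -0.1736
  joint[3] = (-9.9391, 0.5219) + 7.2 * (0.9848, -0.1736) = (-9.9391 + 7.0906, 0.5219 + -1.2503) = (-2.8485, -0.7284)
link 3: phi[3] = 165 + 50 + 135 + 80 = 430 deg
  cos(430 deg) = 0.3420, sin(430 deg) = 0.9397
  joint[4] = (-2.8485, -0.7284) + 4.3 * (0.3420, 0.9397) = (-2.8485 + 1.4707, -0.7284 + 4.0407) = (-1.3778, 3.3123)
End effector: (-1.3778, 3.3123)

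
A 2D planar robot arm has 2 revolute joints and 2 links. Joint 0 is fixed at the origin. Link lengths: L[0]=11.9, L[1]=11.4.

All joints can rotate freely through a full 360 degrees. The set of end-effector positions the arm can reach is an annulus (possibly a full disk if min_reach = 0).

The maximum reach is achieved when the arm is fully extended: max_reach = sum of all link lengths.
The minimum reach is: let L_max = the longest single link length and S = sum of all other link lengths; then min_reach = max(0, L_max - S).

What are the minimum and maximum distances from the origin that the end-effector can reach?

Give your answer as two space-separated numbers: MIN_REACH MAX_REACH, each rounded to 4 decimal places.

Answer: 0.5000 23.3000

Derivation:
Link lengths: [11.9, 11.4]
max_reach = 11.9 + 11.4 = 23.3
L_max = max([11.9, 11.4]) = 11.9
S (sum of others) = 23.3 - 11.9 = 11.4
min_reach = max(0, 11.9 - 11.4) = max(0, 0.5) = 0.5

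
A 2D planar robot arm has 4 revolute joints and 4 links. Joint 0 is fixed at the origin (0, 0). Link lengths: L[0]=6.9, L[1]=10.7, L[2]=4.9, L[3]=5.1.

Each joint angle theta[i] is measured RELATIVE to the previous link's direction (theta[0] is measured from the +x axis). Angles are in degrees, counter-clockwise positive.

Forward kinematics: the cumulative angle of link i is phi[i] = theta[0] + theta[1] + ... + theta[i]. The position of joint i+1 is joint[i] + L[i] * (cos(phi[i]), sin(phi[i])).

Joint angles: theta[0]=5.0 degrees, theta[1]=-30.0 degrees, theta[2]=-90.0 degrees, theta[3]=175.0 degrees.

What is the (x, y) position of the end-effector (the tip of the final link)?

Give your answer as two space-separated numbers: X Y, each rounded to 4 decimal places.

Answer: 17.0504 -3.9448

Derivation:
joint[0] = (0.0000, 0.0000)  (base)
link 0: phi[0] = 5 = 5 deg
  cos(5 deg) = 0.9962, sin(5 deg) = 0.0872
  joint[1] = (0.0000, 0.0000) + 6.9 * (0.9962, 0.0872) = (0.0000 + 6.8737, 0.0000 + 0.6014) = (6.8737, 0.6014)
link 1: phi[1] = 5 + -30 = -25 deg
  cos(-25 deg) = 0.9063, sin(-25 deg) = -0.4226
  joint[2] = (6.8737, 0.6014) + 10.7 * (0.9063, -0.4226) = (6.8737 + 9.6975, 0.6014 + -4.5220) = (16.5712, -3.9206)
link 2: phi[2] = 5 + -30 + -90 = -115 deg
  cos(-115 deg) = -0.4226, sin(-115 deg) = -0.9063
  joint[3] = (16.5712, -3.9206) + 4.9 * (-0.4226, -0.9063) = (16.5712 + -2.0708, -3.9206 + -4.4409) = (14.5004, -8.3615)
link 3: phi[3] = 5 + -30 + -90 + 175 = 60 deg
  cos(60 deg) = 0.5000, sin(60 deg) = 0.8660
  joint[4] = (14.5004, -8.3615) + 5.1 * (0.5000, 0.8660) = (14.5004 + 2.5500, -8.3615 + 4.4167) = (17.0504, -3.9448)
End effector: (17.0504, -3.9448)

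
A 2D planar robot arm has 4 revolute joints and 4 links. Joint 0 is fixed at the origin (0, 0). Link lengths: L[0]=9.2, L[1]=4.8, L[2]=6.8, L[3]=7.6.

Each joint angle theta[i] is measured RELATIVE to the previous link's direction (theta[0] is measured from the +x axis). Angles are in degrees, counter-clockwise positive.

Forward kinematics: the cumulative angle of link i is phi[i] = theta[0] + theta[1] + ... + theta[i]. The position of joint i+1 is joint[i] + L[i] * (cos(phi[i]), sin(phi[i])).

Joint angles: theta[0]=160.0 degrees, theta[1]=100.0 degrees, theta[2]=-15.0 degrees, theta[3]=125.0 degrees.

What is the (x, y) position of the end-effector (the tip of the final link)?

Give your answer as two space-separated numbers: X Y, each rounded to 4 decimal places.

joint[0] = (0.0000, 0.0000)  (base)
link 0: phi[0] = 160 = 160 deg
  cos(160 deg) = -0.9397, sin(160 deg) = 0.3420
  joint[1] = (0.0000, 0.0000) + 9.2 * (-0.9397, 0.3420) = (0.0000 + -8.6452, 0.0000 + 3.1466) = (-8.6452, 3.1466)
link 1: phi[1] = 160 + 100 = 260 deg
  cos(260 deg) = -0.1736, sin(260 deg) = -0.9848
  joint[2] = (-8.6452, 3.1466) + 4.8 * (-0.1736, -0.9848) = (-8.6452 + -0.8335, 3.1466 + -4.7271) = (-9.4787, -1.5805)
link 2: phi[2] = 160 + 100 + -15 = 245 deg
  cos(245 deg) = -0.4226, sin(245 deg) = -0.9063
  joint[3] = (-9.4787, -1.5805) + 6.8 * (-0.4226, -0.9063) = (-9.4787 + -2.8738, -1.5805 + -6.1629) = (-12.3525, -7.7434)
link 3: phi[3] = 160 + 100 + -15 + 125 = 370 deg
  cos(370 deg) = 0.9848, sin(370 deg) = 0.1736
  joint[4] = (-12.3525, -7.7434) + 7.6 * (0.9848, 0.1736) = (-12.3525 + 7.4845, -7.7434 + 1.3197) = (-4.8679, -6.4237)
End effector: (-4.8679, -6.4237)

Answer: -4.8679 -6.4237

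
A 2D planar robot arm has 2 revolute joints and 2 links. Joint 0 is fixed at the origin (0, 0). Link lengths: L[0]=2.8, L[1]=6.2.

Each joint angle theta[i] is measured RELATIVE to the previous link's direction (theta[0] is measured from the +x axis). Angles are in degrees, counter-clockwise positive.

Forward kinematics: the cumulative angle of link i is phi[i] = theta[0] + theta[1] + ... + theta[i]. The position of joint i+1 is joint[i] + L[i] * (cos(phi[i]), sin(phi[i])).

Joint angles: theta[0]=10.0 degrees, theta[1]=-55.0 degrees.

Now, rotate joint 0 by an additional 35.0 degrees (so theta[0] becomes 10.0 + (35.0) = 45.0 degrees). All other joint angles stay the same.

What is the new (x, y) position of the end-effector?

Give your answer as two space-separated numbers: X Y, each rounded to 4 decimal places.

joint[0] = (0.0000, 0.0000)  (base)
link 0: phi[0] = 45 = 45 deg
  cos(45 deg) = 0.7071, sin(45 deg) = 0.7071
  joint[1] = (0.0000, 0.0000) + 2.8 * (0.7071, 0.7071) = (0.0000 + 1.9799, 0.0000 + 1.9799) = (1.9799, 1.9799)
link 1: phi[1] = 45 + -55 = -10 deg
  cos(-10 deg) = 0.9848, sin(-10 deg) = -0.1736
  joint[2] = (1.9799, 1.9799) + 6.2 * (0.9848, -0.1736) = (1.9799 + 6.1058, 1.9799 + -1.0766) = (8.0857, 0.9033)
End effector: (8.0857, 0.9033)

Answer: 8.0857 0.9033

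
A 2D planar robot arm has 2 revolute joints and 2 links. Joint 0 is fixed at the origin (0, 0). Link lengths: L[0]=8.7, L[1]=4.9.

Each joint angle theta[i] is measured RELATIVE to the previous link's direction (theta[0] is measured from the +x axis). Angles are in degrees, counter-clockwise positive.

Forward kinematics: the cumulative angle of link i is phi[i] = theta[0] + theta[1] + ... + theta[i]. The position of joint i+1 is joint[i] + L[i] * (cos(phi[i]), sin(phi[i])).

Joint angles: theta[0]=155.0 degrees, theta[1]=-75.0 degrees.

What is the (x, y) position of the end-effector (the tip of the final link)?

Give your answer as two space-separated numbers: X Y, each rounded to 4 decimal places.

Answer: -7.0340 8.5023

Derivation:
joint[0] = (0.0000, 0.0000)  (base)
link 0: phi[0] = 155 = 155 deg
  cos(155 deg) = -0.9063, sin(155 deg) = 0.4226
  joint[1] = (0.0000, 0.0000) + 8.7 * (-0.9063, 0.4226) = (0.0000 + -7.8849, 0.0000 + 3.6768) = (-7.8849, 3.6768)
link 1: phi[1] = 155 + -75 = 80 deg
  cos(80 deg) = 0.1736, sin(80 deg) = 0.9848
  joint[2] = (-7.8849, 3.6768) + 4.9 * (0.1736, 0.9848) = (-7.8849 + 0.8509, 3.6768 + 4.8256) = (-7.0340, 8.5023)
End effector: (-7.0340, 8.5023)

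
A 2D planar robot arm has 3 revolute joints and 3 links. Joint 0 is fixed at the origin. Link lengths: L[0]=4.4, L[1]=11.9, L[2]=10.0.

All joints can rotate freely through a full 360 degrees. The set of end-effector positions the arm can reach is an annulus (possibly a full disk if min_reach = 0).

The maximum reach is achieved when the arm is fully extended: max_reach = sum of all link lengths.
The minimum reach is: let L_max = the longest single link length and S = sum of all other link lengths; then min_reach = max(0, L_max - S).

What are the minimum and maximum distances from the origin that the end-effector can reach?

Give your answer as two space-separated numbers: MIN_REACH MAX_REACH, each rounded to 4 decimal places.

Link lengths: [4.4, 11.9, 10.0]
max_reach = 4.4 + 11.9 + 10 = 26.3
L_max = max([4.4, 11.9, 10.0]) = 11.9
S (sum of others) = 26.3 - 11.9 = 14.4
min_reach = max(0, 11.9 - 14.4) = max(0, -2.5) = 0

Answer: 0.0000 26.3000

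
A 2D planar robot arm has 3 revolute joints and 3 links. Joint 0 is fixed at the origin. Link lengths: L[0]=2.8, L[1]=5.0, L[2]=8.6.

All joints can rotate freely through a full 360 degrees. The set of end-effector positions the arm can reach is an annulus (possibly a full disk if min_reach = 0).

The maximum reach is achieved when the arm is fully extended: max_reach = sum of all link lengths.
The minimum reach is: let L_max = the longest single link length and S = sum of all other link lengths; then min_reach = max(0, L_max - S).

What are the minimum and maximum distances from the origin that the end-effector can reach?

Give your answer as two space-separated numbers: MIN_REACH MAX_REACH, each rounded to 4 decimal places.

Link lengths: [2.8, 5.0, 8.6]
max_reach = 2.8 + 5 + 8.6 = 16.4
L_max = max([2.8, 5.0, 8.6]) = 8.6
S (sum of others) = 16.4 - 8.6 = 7.8
min_reach = max(0, 8.6 - 7.8) = max(0, 0.8) = 0.8

Answer: 0.8000 16.4000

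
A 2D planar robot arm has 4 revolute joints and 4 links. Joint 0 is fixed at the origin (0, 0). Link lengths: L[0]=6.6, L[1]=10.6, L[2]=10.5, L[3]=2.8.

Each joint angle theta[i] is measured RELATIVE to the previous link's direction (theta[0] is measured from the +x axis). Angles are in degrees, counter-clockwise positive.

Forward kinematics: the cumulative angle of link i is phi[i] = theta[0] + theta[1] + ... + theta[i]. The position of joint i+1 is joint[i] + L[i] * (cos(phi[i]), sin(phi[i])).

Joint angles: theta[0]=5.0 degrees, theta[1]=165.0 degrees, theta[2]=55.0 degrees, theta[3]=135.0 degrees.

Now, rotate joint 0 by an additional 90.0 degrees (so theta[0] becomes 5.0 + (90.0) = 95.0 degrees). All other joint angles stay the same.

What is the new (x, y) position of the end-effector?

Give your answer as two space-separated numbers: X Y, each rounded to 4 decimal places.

Answer: 5.0087 -8.4887

Derivation:
joint[0] = (0.0000, 0.0000)  (base)
link 0: phi[0] = 95 = 95 deg
  cos(95 deg) = -0.0872, sin(95 deg) = 0.9962
  joint[1] = (0.0000, 0.0000) + 6.6 * (-0.0872, 0.9962) = (0.0000 + -0.5752, 0.0000 + 6.5749) = (-0.5752, 6.5749)
link 1: phi[1] = 95 + 165 = 260 deg
  cos(260 deg) = -0.1736, sin(260 deg) = -0.9848
  joint[2] = (-0.5752, 6.5749) + 10.6 * (-0.1736, -0.9848) = (-0.5752 + -1.8407, 6.5749 + -10.4390) = (-2.4159, -3.8641)
link 2: phi[2] = 95 + 165 + 55 = 315 deg
  cos(315 deg) = 0.7071, sin(315 deg) = -0.7071
  joint[3] = (-2.4159, -3.8641) + 10.5 * (0.7071, -0.7071) = (-2.4159 + 7.4246, -3.8641 + -7.4246) = (5.0087, -11.2887)
link 3: phi[3] = 95 + 165 + 55 + 135 = 450 deg
  cos(450 deg) = 0.0000, sin(450 deg) = 1.0000
  joint[4] = (5.0087, -11.2887) + 2.8 * (0.0000, 1.0000) = (5.0087 + 0.0000, -11.2887 + 2.8000) = (5.0087, -8.4887)
End effector: (5.0087, -8.4887)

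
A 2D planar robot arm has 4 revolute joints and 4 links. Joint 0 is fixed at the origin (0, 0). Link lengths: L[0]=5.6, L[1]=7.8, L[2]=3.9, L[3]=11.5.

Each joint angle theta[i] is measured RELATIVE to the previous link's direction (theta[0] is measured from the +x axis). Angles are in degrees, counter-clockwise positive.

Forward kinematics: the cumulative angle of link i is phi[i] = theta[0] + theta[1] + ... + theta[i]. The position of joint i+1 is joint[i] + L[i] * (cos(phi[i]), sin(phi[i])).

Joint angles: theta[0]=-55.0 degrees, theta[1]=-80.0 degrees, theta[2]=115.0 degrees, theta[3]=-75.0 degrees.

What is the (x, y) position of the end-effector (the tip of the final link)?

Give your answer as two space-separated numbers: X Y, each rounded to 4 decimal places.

joint[0] = (0.0000, 0.0000)  (base)
link 0: phi[0] = -55 = -55 deg
  cos(-55 deg) = 0.5736, sin(-55 deg) = -0.8192
  joint[1] = (0.0000, 0.0000) + 5.6 * (0.5736, -0.8192) = (0.0000 + 3.2120, 0.0000 + -4.5873) = (3.2120, -4.5873)
link 1: phi[1] = -55 + -80 = -135 deg
  cos(-135 deg) = -0.7071, sin(-135 deg) = -0.7071
  joint[2] = (3.2120, -4.5873) + 7.8 * (-0.7071, -0.7071) = (3.2120 + -5.5154, -4.5873 + -5.5154) = (-2.3034, -10.1027)
link 2: phi[2] = -55 + -80 + 115 = -20 deg
  cos(-20 deg) = 0.9397, sin(-20 deg) = -0.3420
  joint[3] = (-2.3034, -10.1027) + 3.9 * (0.9397, -0.3420) = (-2.3034 + 3.6648, -10.1027 + -1.3339) = (1.3614, -11.4366)
link 3: phi[3] = -55 + -80 + 115 + -75 = -95 deg
  cos(-95 deg) = -0.0872, sin(-95 deg) = -0.9962
  joint[4] = (1.3614, -11.4366) + 11.5 * (-0.0872, -0.9962) = (1.3614 + -1.0023, -11.4366 + -11.4562) = (0.3591, -22.8928)
End effector: (0.3591, -22.8928)

Answer: 0.3591 -22.8928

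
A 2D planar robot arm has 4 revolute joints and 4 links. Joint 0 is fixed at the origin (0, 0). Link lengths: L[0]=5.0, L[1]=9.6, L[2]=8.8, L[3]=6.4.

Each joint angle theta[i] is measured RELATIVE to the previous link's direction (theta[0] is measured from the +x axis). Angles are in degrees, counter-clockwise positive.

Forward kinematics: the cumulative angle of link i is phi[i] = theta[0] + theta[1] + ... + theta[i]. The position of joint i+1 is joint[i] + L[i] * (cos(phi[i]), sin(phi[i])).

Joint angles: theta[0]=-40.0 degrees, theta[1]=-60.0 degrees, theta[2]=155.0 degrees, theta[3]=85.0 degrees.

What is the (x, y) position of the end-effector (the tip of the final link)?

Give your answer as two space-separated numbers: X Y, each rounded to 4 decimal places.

joint[0] = (0.0000, 0.0000)  (base)
link 0: phi[0] = -40 = -40 deg
  cos(-40 deg) = 0.7660, sin(-40 deg) = -0.6428
  joint[1] = (0.0000, 0.0000) + 5 * (0.7660, -0.6428) = (0.0000 + 3.8302, 0.0000 + -3.2139) = (3.8302, -3.2139)
link 1: phi[1] = -40 + -60 = -100 deg
  cos(-100 deg) = -0.1736, sin(-100 deg) = -0.9848
  joint[2] = (3.8302, -3.2139) + 9.6 * (-0.1736, -0.9848) = (3.8302 + -1.6670, -3.2139 + -9.4542) = (2.1632, -12.6681)
link 2: phi[2] = -40 + -60 + 155 = 55 deg
  cos(55 deg) = 0.5736, sin(55 deg) = 0.8192
  joint[3] = (2.1632, -12.6681) + 8.8 * (0.5736, 0.8192) = (2.1632 + 5.0475, -12.6681 + 7.2085) = (7.2107, -5.4596)
link 3: phi[3] = -40 + -60 + 155 + 85 = 140 deg
  cos(140 deg) = -0.7660, sin(140 deg) = 0.6428
  joint[4] = (7.2107, -5.4596) + 6.4 * (-0.7660, 0.6428) = (7.2107 + -4.9027, -5.4596 + 4.1138) = (2.3080, -1.3457)
End effector: (2.3080, -1.3457)

Answer: 2.3080 -1.3457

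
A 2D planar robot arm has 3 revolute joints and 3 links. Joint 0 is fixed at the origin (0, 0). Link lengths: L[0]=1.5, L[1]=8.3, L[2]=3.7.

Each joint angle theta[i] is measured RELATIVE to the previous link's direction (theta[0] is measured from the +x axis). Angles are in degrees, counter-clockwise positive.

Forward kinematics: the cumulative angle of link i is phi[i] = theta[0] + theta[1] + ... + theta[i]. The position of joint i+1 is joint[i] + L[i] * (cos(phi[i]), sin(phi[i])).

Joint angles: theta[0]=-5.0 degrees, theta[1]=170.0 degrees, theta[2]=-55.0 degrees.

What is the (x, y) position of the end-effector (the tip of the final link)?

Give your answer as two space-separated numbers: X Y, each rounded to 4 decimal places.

Answer: -7.7884 5.4943

Derivation:
joint[0] = (0.0000, 0.0000)  (base)
link 0: phi[0] = -5 = -5 deg
  cos(-5 deg) = 0.9962, sin(-5 deg) = -0.0872
  joint[1] = (0.0000, 0.0000) + 1.5 * (0.9962, -0.0872) = (0.0000 + 1.4943, 0.0000 + -0.1307) = (1.4943, -0.1307)
link 1: phi[1] = -5 + 170 = 165 deg
  cos(165 deg) = -0.9659, sin(165 deg) = 0.2588
  joint[2] = (1.4943, -0.1307) + 8.3 * (-0.9659, 0.2588) = (1.4943 + -8.0172, -0.1307 + 2.1482) = (-6.5229, 2.0175)
link 2: phi[2] = -5 + 170 + -55 = 110 deg
  cos(110 deg) = -0.3420, sin(110 deg) = 0.9397
  joint[3] = (-6.5229, 2.0175) + 3.7 * (-0.3420, 0.9397) = (-6.5229 + -1.2655, 2.0175 + 3.4769) = (-7.7884, 5.4943)
End effector: (-7.7884, 5.4943)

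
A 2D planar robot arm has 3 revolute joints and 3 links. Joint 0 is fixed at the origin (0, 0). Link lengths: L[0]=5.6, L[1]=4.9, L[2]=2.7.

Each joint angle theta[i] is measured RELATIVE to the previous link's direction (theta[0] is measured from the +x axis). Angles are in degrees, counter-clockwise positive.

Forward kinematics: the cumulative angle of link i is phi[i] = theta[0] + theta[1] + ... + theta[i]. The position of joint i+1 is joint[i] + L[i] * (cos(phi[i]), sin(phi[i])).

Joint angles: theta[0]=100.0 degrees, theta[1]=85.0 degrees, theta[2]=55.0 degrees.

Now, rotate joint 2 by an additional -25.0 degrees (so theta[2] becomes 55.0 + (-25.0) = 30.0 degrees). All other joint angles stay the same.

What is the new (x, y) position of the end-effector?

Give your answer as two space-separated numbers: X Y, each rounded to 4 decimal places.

joint[0] = (0.0000, 0.0000)  (base)
link 0: phi[0] = 100 = 100 deg
  cos(100 deg) = -0.1736, sin(100 deg) = 0.9848
  joint[1] = (0.0000, 0.0000) + 5.6 * (-0.1736, 0.9848) = (0.0000 + -0.9724, 0.0000 + 5.5149) = (-0.9724, 5.5149)
link 1: phi[1] = 100 + 85 = 185 deg
  cos(185 deg) = -0.9962, sin(185 deg) = -0.0872
  joint[2] = (-0.9724, 5.5149) + 4.9 * (-0.9962, -0.0872) = (-0.9724 + -4.8814, 5.5149 + -0.4271) = (-5.8538, 5.0879)
link 2: phi[2] = 100 + 85 + 30 = 215 deg
  cos(215 deg) = -0.8192, sin(215 deg) = -0.5736
  joint[3] = (-5.8538, 5.0879) + 2.7 * (-0.8192, -0.5736) = (-5.8538 + -2.2117, 5.0879 + -1.5487) = (-8.0655, 3.5392)
End effector: (-8.0655, 3.5392)

Answer: -8.0655 3.5392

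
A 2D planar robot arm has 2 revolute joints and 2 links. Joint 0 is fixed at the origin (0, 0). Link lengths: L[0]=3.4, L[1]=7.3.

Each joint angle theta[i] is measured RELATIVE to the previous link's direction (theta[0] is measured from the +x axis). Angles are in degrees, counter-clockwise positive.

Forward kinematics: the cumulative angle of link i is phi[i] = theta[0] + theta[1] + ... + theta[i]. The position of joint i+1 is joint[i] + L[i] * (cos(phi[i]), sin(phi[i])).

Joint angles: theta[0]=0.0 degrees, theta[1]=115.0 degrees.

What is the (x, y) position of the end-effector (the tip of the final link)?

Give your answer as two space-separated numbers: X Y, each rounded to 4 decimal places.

joint[0] = (0.0000, 0.0000)  (base)
link 0: phi[0] = 0 = 0 deg
  cos(0 deg) = 1.0000, sin(0 deg) = 0.0000
  joint[1] = (0.0000, 0.0000) + 3.4 * (1.0000, 0.0000) = (0.0000 + 3.4000, 0.0000 + 0.0000) = (3.4000, 0.0000)
link 1: phi[1] = 0 + 115 = 115 deg
  cos(115 deg) = -0.4226, sin(115 deg) = 0.9063
  joint[2] = (3.4000, 0.0000) + 7.3 * (-0.4226, 0.9063) = (3.4000 + -3.0851, 0.0000 + 6.6160) = (0.3149, 6.6160)
End effector: (0.3149, 6.6160)

Answer: 0.3149 6.6160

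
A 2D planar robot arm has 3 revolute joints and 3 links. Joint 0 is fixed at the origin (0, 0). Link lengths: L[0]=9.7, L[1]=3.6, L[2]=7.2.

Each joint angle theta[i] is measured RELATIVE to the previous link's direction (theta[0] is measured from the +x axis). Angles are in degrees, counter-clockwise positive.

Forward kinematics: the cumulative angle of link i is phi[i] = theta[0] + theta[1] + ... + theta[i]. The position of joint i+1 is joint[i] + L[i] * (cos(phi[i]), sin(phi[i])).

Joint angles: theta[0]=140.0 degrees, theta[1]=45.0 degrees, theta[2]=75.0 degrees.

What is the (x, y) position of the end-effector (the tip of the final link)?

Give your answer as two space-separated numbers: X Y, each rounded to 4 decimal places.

joint[0] = (0.0000, 0.0000)  (base)
link 0: phi[0] = 140 = 140 deg
  cos(140 deg) = -0.7660, sin(140 deg) = 0.6428
  joint[1] = (0.0000, 0.0000) + 9.7 * (-0.7660, 0.6428) = (0.0000 + -7.4306, 0.0000 + 6.2350) = (-7.4306, 6.2350)
link 1: phi[1] = 140 + 45 = 185 deg
  cos(185 deg) = -0.9962, sin(185 deg) = -0.0872
  joint[2] = (-7.4306, 6.2350) + 3.6 * (-0.9962, -0.0872) = (-7.4306 + -3.5863, 6.2350 + -0.3138) = (-11.0169, 5.9213)
link 2: phi[2] = 140 + 45 + 75 = 260 deg
  cos(260 deg) = -0.1736, sin(260 deg) = -0.9848
  joint[3] = (-11.0169, 5.9213) + 7.2 * (-0.1736, -0.9848) = (-11.0169 + -1.2503, 5.9213 + -7.0906) = (-12.2672, -1.1693)
End effector: (-12.2672, -1.1693)

Answer: -12.2672 -1.1693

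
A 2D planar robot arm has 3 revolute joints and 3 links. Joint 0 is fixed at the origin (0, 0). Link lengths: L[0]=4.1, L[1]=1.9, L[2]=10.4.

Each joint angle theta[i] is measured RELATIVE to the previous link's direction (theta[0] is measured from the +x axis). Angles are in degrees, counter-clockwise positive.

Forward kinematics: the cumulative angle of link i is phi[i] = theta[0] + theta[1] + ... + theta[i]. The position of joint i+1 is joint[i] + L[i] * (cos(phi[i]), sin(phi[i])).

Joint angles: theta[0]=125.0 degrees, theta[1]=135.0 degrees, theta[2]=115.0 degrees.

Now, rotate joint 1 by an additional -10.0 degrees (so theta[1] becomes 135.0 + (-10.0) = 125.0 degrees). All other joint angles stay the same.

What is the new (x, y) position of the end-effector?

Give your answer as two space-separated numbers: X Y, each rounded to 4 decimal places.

joint[0] = (0.0000, 0.0000)  (base)
link 0: phi[0] = 125 = 125 deg
  cos(125 deg) = -0.5736, sin(125 deg) = 0.8192
  joint[1] = (0.0000, 0.0000) + 4.1 * (-0.5736, 0.8192) = (0.0000 + -2.3517, 0.0000 + 3.3585) = (-2.3517, 3.3585)
link 1: phi[1] = 125 + 125 = 250 deg
  cos(250 deg) = -0.3420, sin(250 deg) = -0.9397
  joint[2] = (-2.3517, 3.3585) + 1.9 * (-0.3420, -0.9397) = (-2.3517 + -0.6498, 3.3585 + -1.7854) = (-3.0015, 1.5731)
link 2: phi[2] = 125 + 125 + 115 = 365 deg
  cos(365 deg) = 0.9962, sin(365 deg) = 0.0872
  joint[3] = (-3.0015, 1.5731) + 10.4 * (0.9962, 0.0872) = (-3.0015 + 10.3604, 1.5731 + 0.9064) = (7.3589, 2.4795)
End effector: (7.3589, 2.4795)

Answer: 7.3589 2.4795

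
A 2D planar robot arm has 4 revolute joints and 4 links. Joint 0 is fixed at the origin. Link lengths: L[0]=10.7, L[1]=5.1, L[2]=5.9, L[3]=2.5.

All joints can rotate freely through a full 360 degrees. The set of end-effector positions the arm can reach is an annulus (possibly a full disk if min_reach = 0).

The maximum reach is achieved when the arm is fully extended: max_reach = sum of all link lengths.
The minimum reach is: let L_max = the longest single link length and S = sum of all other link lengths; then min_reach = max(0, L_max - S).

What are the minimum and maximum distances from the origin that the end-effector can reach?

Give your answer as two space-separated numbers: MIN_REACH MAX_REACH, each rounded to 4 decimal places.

Answer: 0.0000 24.2000

Derivation:
Link lengths: [10.7, 5.1, 5.9, 2.5]
max_reach = 10.7 + 5.1 + 5.9 + 2.5 = 24.2
L_max = max([10.7, 5.1, 5.9, 2.5]) = 10.7
S (sum of others) = 24.2 - 10.7 = 13.5
min_reach = max(0, 10.7 - 13.5) = max(0, -2.8) = 0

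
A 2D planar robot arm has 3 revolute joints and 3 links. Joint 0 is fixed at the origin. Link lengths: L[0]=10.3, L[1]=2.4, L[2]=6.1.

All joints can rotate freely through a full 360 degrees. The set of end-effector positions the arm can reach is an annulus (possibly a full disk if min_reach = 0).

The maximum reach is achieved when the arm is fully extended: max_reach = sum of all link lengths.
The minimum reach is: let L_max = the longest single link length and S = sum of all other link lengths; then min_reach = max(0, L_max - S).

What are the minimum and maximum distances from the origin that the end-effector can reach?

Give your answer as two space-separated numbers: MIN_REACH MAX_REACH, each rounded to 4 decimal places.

Answer: 1.8000 18.8000

Derivation:
Link lengths: [10.3, 2.4, 6.1]
max_reach = 10.3 + 2.4 + 6.1 = 18.8
L_max = max([10.3, 2.4, 6.1]) = 10.3
S (sum of others) = 18.8 - 10.3 = 8.5
min_reach = max(0, 10.3 - 8.5) = max(0, 1.8) = 1.8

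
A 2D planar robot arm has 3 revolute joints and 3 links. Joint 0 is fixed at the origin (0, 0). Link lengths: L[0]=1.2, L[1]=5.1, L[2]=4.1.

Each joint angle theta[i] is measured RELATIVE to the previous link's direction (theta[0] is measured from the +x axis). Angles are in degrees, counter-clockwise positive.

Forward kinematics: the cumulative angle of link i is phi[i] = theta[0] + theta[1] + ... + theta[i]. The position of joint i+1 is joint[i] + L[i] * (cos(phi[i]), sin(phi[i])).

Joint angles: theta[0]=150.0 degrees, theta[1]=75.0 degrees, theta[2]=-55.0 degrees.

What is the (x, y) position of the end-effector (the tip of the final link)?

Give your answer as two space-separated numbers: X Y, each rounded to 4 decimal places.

Answer: -8.6832 -2.2943

Derivation:
joint[0] = (0.0000, 0.0000)  (base)
link 0: phi[0] = 150 = 150 deg
  cos(150 deg) = -0.8660, sin(150 deg) = 0.5000
  joint[1] = (0.0000, 0.0000) + 1.2 * (-0.8660, 0.5000) = (0.0000 + -1.0392, 0.0000 + 0.6000) = (-1.0392, 0.6000)
link 1: phi[1] = 150 + 75 = 225 deg
  cos(225 deg) = -0.7071, sin(225 deg) = -0.7071
  joint[2] = (-1.0392, 0.6000) + 5.1 * (-0.7071, -0.7071) = (-1.0392 + -3.6062, 0.6000 + -3.6062) = (-4.6455, -3.0062)
link 2: phi[2] = 150 + 75 + -55 = 170 deg
  cos(170 deg) = -0.9848, sin(170 deg) = 0.1736
  joint[3] = (-4.6455, -3.0062) + 4.1 * (-0.9848, 0.1736) = (-4.6455 + -4.0377, -3.0062 + 0.7120) = (-8.6832, -2.2943)
End effector: (-8.6832, -2.2943)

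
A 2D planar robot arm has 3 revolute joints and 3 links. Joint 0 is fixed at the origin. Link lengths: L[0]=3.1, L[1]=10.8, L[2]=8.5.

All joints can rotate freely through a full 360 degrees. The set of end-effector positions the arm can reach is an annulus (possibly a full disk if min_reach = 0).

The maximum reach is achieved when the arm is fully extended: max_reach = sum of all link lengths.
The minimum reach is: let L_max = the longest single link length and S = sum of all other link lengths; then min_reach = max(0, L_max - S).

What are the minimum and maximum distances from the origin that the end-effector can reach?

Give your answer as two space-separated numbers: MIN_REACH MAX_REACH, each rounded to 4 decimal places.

Answer: 0.0000 22.4000

Derivation:
Link lengths: [3.1, 10.8, 8.5]
max_reach = 3.1 + 10.8 + 8.5 = 22.4
L_max = max([3.1, 10.8, 8.5]) = 10.8
S (sum of others) = 22.4 - 10.8 = 11.6
min_reach = max(0, 10.8 - 11.6) = max(0, -0.8) = 0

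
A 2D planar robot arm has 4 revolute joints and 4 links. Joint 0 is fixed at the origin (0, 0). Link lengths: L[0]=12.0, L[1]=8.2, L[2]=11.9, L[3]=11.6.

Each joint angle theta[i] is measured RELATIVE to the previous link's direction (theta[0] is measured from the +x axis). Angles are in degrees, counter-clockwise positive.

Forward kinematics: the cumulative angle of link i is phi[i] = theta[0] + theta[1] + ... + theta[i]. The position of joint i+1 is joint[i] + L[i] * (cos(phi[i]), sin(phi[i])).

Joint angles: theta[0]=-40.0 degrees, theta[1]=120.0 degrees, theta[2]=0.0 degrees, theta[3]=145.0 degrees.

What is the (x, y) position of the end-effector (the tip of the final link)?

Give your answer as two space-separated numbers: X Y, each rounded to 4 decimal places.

joint[0] = (0.0000, 0.0000)  (base)
link 0: phi[0] = -40 = -40 deg
  cos(-40 deg) = 0.7660, sin(-40 deg) = -0.6428
  joint[1] = (0.0000, 0.0000) + 12 * (0.7660, -0.6428) = (0.0000 + 9.1925, 0.0000 + -7.7135) = (9.1925, -7.7135)
link 1: phi[1] = -40 + 120 = 80 deg
  cos(80 deg) = 0.1736, sin(80 deg) = 0.9848
  joint[2] = (9.1925, -7.7135) + 8.2 * (0.1736, 0.9848) = (9.1925 + 1.4239, -7.7135 + 8.0754) = (10.6164, 0.3620)
link 2: phi[2] = -40 + 120 + 0 = 80 deg
  cos(80 deg) = 0.1736, sin(80 deg) = 0.9848
  joint[3] = (10.6164, 0.3620) + 11.9 * (0.1736, 0.9848) = (10.6164 + 2.0664, 0.3620 + 11.7192) = (12.6829, 12.0812)
link 3: phi[3] = -40 + 120 + 0 + 145 = 225 deg
  cos(225 deg) = -0.7071, sin(225 deg) = -0.7071
  joint[4] = (12.6829, 12.0812) + 11.6 * (-0.7071, -0.7071) = (12.6829 + -8.2024, 12.0812 + -8.2024) = (4.4804, 3.8787)
End effector: (4.4804, 3.8787)

Answer: 4.4804 3.8787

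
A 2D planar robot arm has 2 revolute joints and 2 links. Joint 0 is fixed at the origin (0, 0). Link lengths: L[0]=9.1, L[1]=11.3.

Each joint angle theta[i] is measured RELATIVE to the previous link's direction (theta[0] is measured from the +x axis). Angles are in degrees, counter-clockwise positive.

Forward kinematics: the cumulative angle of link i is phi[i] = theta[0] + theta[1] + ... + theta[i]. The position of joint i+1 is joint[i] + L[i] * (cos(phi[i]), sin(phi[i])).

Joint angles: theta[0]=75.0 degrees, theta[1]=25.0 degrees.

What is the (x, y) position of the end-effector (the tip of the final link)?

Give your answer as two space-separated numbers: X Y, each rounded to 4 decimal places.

Answer: 0.3930 19.9183

Derivation:
joint[0] = (0.0000, 0.0000)  (base)
link 0: phi[0] = 75 = 75 deg
  cos(75 deg) = 0.2588, sin(75 deg) = 0.9659
  joint[1] = (0.0000, 0.0000) + 9.1 * (0.2588, 0.9659) = (0.0000 + 2.3553, 0.0000 + 8.7899) = (2.3553, 8.7899)
link 1: phi[1] = 75 + 25 = 100 deg
  cos(100 deg) = -0.1736, sin(100 deg) = 0.9848
  joint[2] = (2.3553, 8.7899) + 11.3 * (-0.1736, 0.9848) = (2.3553 + -1.9622, 8.7899 + 11.1283) = (0.3930, 19.9183)
End effector: (0.3930, 19.9183)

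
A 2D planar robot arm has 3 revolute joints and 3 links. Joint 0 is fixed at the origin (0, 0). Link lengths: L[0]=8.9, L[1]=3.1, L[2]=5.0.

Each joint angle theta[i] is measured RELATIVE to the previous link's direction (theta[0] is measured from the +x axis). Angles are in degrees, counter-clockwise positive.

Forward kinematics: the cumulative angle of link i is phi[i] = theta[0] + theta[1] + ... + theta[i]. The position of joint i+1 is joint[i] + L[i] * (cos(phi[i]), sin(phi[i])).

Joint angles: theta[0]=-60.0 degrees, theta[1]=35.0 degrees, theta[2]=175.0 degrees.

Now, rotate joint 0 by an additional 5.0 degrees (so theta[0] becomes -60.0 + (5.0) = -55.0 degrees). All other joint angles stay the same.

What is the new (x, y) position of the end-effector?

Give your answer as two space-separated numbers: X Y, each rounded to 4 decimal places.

joint[0] = (0.0000, 0.0000)  (base)
link 0: phi[0] = -55 = -55 deg
  cos(-55 deg) = 0.5736, sin(-55 deg) = -0.8192
  joint[1] = (0.0000, 0.0000) + 8.9 * (0.5736, -0.8192) = (0.0000 + 5.1048, 0.0000 + -7.2905) = (5.1048, -7.2905)
link 1: phi[1] = -55 + 35 = -20 deg
  cos(-20 deg) = 0.9397, sin(-20 deg) = -0.3420
  joint[2] = (5.1048, -7.2905) + 3.1 * (0.9397, -0.3420) = (5.1048 + 2.9130, -7.2905 + -1.0603) = (8.0179, -8.3507)
link 2: phi[2] = -55 + 35 + 175 = 155 deg
  cos(155 deg) = -0.9063, sin(155 deg) = 0.4226
  joint[3] = (8.0179, -8.3507) + 5 * (-0.9063, 0.4226) = (8.0179 + -4.5315, -8.3507 + 2.1131) = (3.4863, -6.2376)
End effector: (3.4863, -6.2376)

Answer: 3.4863 -6.2376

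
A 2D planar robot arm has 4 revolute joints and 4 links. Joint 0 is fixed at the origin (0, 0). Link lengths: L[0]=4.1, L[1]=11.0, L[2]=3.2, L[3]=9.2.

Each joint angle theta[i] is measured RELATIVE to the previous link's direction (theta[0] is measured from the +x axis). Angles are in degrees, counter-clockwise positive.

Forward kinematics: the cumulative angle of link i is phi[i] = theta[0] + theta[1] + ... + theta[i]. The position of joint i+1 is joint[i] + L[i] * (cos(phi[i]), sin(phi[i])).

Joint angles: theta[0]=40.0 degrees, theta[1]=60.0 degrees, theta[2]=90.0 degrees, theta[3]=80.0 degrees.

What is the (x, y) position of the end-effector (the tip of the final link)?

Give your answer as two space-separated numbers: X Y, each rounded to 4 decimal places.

joint[0] = (0.0000, 0.0000)  (base)
link 0: phi[0] = 40 = 40 deg
  cos(40 deg) = 0.7660, sin(40 deg) = 0.6428
  joint[1] = (0.0000, 0.0000) + 4.1 * (0.7660, 0.6428) = (0.0000 + 3.1408, 0.0000 + 2.6354) = (3.1408, 2.6354)
link 1: phi[1] = 40 + 60 = 100 deg
  cos(100 deg) = -0.1736, sin(100 deg) = 0.9848
  joint[2] = (3.1408, 2.6354) + 11 * (-0.1736, 0.9848) = (3.1408 + -1.9101, 2.6354 + 10.8329) = (1.2307, 13.4683)
link 2: phi[2] = 40 + 60 + 90 = 190 deg
  cos(190 deg) = -0.9848, sin(190 deg) = -0.1736
  joint[3] = (1.2307, 13.4683) + 3.2 * (-0.9848, -0.1736) = (1.2307 + -3.1514, 13.4683 + -0.5557) = (-1.9207, 12.9126)
link 3: phi[3] = 40 + 60 + 90 + 80 = 270 deg
  cos(270 deg) = -0.0000, sin(270 deg) = -1.0000
  joint[4] = (-1.9207, 12.9126) + 9.2 * (-0.0000, -1.0000) = (-1.9207 + -0.0000, 12.9126 + -9.2000) = (-1.9207, 3.7126)
End effector: (-1.9207, 3.7126)

Answer: -1.9207 3.7126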